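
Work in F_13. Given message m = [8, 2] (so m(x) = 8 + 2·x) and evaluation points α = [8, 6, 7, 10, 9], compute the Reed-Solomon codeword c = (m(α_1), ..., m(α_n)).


c = [11, 7, 9, 2, 0]

Message polynomial: m(x) = 8 + 2·x (mod 13).
For each evaluation point α_i, compute m(α_i) mod 13:
  α_1 = 8: Horner steps 2 → 11, so m(8) = 11.
  α_2 = 6: Horner steps 2 → 7, so m(6) = 7.
  α_3 = 7: Horner steps 2 → 9, so m(7) = 9.
  α_4 = 10: Horner steps 2 → 2, so m(10) = 2.
  α_5 = 9: Horner steps 2 → 0, so m(9) = 0.
Codeword c = [11, 7, 9, 2, 0] ∈ F_13^5.


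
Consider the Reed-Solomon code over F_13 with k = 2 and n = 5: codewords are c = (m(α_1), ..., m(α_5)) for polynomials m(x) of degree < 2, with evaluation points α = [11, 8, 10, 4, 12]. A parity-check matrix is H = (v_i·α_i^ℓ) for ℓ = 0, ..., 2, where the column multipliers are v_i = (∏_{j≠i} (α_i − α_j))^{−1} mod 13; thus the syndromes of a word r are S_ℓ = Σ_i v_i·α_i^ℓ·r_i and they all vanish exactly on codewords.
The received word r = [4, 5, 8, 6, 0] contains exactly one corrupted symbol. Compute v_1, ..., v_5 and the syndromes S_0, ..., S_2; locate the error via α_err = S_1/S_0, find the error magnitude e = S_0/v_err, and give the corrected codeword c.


S = (10, 2, 3), error at position 2, error magnitude e = 2, c = [4, 3, 8, 6, 0].

Step 1: column multipliers v_i = (∏_{j≠i}(α_i − α_j))^{−1} mod 13.
  i = 1 (α = 11): (11−8)(11−10)(11−4)(11−12) = 3·1·7·(−1) = −21 ≡ 5, so v_1 = 5^{−1} = 8 (mod 13).
  i = 2 (α = 8): (8−11)(8−10)(8−4)(8−12) = (−3)·(−2)·4·(−4) = −96 ≡ 8, so v_2 = 8^{−1} = 5 (mod 13).
  i = 3 (α = 10): (10−11)(10−8)(10−4)(10−12) = (−1)·2·6·(−2) = 24 ≡ 11, so v_3 = 11^{−1} = 6 (mod 13).
  i = 4 (α = 4): (4−11)(4−8)(4−10)(4−12) = (−7)·(−4)·(−6)·(−8) = 1344 ≡ 5, so v_4 = 5^{−1} = 8 (mod 13).
  i = 5 (α = 12): (12−11)(12−8)(12−10)(12−4) = 1·4·2·8 = 64 ≡ 12, so v_5 = 12^{−1} = 12 (mod 13).
  v = [8, 5, 6, 8, 12].
Step 2: syndromes of r = [4, 5, 8, 6, 0] (all sums mod 13).
  S_0 = Σ v_i r_i = 8·4 + 5·5 + 6·8 + 8·6 + 12·0 = 153 ≡ 10.
  S_1 = Σ v_i α_i r_i = 8·11·4 + 5·8·5 + 6·10·8 + 8·4·6 + 12·12·0 = 1224 ≡ 2.
  α_i^2 mod 13 = [4, 12, 9, 3, 1].
  S_2 = Σ v_i α_i^2 r_i = 8·4·4 + 5·12·5 + 6·9·8 + 8·3·6 + 12·1·0 = 1004 ≡ 3.
  S = (10, 2, 3) ≠ 0, so r is not a codeword (an error is present).
Step 3: locate the error. For a single error e at position i, S_ℓ = v_i·e·α_i^ℓ, so α_err = S_1/S_0.
  S_0^{−1} = 10^{−1} = 4 (mod 13), so α_err = 2·4 = 8 ≡ 8 = α_2. Error position i = 2.
  Consistency check: S_2/S_1 = 3·7 = 21 ≡ 8 = α_err ✓ (single-error assumption holds).
Step 4: error magnitude e = S_0/v_2 = S_0·∏_{j≠2}(α_2 − α_j) = 10·8 = 80 ≡ 2 (mod 13).
Step 5: correct position 2: c_2 = r_2 − e = 5 − 2 ≡ 3 (mod 13). Hence c = [4, 3, 8, 6, 0].
  Check: interpolating c through the α_i gives m(x) = 9 + 9·x (degree < 2) with m(α_i) = c_i for every i, so c is indeed a codeword.


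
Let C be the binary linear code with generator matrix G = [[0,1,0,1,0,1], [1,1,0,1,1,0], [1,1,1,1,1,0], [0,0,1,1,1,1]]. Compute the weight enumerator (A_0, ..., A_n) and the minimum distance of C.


Weight distribution: A_0 = 1, A_1 = 1, A_2 = 2, A_3 = 6, A_4 = 5, A_5 = 1. Minimum distance d = 1.

Enumerate all 2^4 = 16 messages m ∈ F_2^4.
For each, compute codeword c = mG in F_2^6, then tally its weight.
  m = 0000 → c = 000000, weight = 0.
  m = 1000 → c = 010101, weight = 3.
  m = 0100 → c = 110110, weight = 4.
  m = 1100 → c = 100011, weight = 3.
  m = 0010 → c = 111110, weight = 5.
  m = 1010 → c = 101011, weight = 4.
  m = 0110 → c = 001000, weight = 1.
  m = 1110 → c = 011101, weight = 4.
  m = 0001 → c = 001111, weight = 4.
  m = 1001 → c = 011010, weight = 3.
  m = 0101 → c = 111001, weight = 4.
  m = 1101 → c = 101100, weight = 3.
  m = 0011 → c = 110001, weight = 3.
  m = 1011 → c = 100100, weight = 2.
  m = 0111 → c = 000111, weight = 3.
  m = 1111 → c = 010010, weight = 2.
Tally weights:
  weight 0: 1 codewords.
  weight 1: 1 codewords.
  weight 2: 2 codewords.
  weight 3: 6 codewords.
  weight 4: 5 codewords.
  weight 5: 1 codewords.
Minimum distance d = smallest w > 0 with A_w > 0 = 1.
Sanity: Σ A_w = 16 = 2^4 = 16 ✓.


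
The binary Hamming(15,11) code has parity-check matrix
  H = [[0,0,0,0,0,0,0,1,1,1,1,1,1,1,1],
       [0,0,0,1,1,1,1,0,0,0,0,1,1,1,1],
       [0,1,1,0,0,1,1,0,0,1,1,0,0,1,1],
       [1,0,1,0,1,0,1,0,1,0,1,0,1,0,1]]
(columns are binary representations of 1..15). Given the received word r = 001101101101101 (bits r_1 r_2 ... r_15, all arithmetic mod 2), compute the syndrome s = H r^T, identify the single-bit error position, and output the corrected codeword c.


s = (1, 0, 1, 1)^T, error position = 11, corrected codeword c = 001101101111101

Compute s = H r^T mod 2 one row at a time:
  s_1 = 0 + 1 + 1 + 0 + 1 + 1 + 0 + 1 = 5 ≡ 1 (mod 2).
  s_2 = 1 + 0 + 1 + 1 + 1 + 1 + 0 + 1 = 6 ≡ 0 (mod 2).
  s_3 = 0 + 1 + 1 + 1 + 1 + 0 + 0 + 1 = 5 ≡ 1 (mod 2).
  s_4 = 0 + 1 + 0 + 1 + 1 + 0 + 1 + 1 = 5 ≡ 1 (mod 2).
s = (1, 0, 1, 1)^T — this equals column 11 of H (binary 1011), so error is at position 11.
Correct: flip bit 11 of r = 001101101101101 to get c = 001101101111101.


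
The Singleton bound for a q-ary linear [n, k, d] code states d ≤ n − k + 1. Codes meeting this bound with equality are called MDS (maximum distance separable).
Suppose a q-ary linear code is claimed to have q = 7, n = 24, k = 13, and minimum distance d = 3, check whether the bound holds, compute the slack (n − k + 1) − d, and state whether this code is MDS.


Singleton RHS = n − k + 1 = 12, slack = 9, bound satisfied, not MDS.

Singleton bound: d ≤ n − k + 1.
Here n = 24, k = 13, so n − k + 1 = 12.
Given d = 3, check d ≤ 12: YES.
Slack = (n − k + 1) − d = 9.
The code is NOT MDS (slack = 9 > 0).
Description: the claimed parameters are [24, 13, 3]_7; such a code would be non-MDS.


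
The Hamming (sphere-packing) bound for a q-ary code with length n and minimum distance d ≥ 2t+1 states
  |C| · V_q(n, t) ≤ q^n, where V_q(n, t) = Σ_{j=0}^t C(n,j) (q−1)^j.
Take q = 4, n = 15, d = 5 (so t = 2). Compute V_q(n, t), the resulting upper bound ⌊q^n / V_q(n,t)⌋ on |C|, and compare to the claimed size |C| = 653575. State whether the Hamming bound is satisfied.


V_q(n, t) = 991, q^n = 1073741824, Hamming bound = 1083493, |C| = 653575 ≤ bound (satisfied).

Step 1: Compute V_q(n, t) = Σ_{j=0}^2 C(n, j) (q−1)^j.
  j = 0: C(15,0)·(3)^0 = 1·1 = 1.
  j = 1: C(15,1)·(3)^1 = 15·3 = 45.
  j = 2: C(15,2)·(3)^2 = 105·9 = 945.
  V_q(n, t) = 1 + 45 + 945 = 991.
Step 2: q^n = 4^15 = 1073741824.
Step 3: Hamming bound ⌊q^n / V_q(n,t)⌋ = ⌊1073741824/991⌋ = 1083493.
Step 4: Compare |C| = 653575 to 1083493: satisfied.
The claimed |C| lies below the Hamming bound.


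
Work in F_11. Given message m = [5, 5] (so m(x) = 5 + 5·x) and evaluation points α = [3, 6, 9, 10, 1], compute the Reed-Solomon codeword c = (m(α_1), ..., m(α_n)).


c = [9, 2, 6, 0, 10]

Message polynomial: m(x) = 5 + 5·x (mod 11).
For each evaluation point α_i, compute m(α_i) mod 11:
  α_1 = 3: Horner steps 5 → 9, so m(3) = 9.
  α_2 = 6: Horner steps 5 → 2, so m(6) = 2.
  α_3 = 9: Horner steps 5 → 6, so m(9) = 6.
  α_4 = 10: Horner steps 5 → 0, so m(10) = 0.
  α_5 = 1: Horner steps 5 → 10, so m(1) = 10.
Codeword c = [9, 2, 6, 0, 10] ∈ F_11^5.


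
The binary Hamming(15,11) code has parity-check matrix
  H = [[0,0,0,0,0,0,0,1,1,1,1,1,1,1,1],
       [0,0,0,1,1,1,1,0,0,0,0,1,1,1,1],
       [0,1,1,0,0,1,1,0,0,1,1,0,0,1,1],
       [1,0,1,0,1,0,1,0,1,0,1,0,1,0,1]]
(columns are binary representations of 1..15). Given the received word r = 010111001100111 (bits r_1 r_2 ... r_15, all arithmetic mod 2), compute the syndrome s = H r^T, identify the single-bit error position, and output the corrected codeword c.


s = (1, 0, 1, 0)^T, error position = 10, corrected codeword c = 010111001000111

Compute s = H r^T mod 2 one row at a time:
  s_1 = 0 + 1 + 1 + 0 + 0 + 1 + 1 + 1 = 5 ≡ 1 (mod 2).
  s_2 = 1 + 1 + 1 + 0 + 0 + 1 + 1 + 1 = 6 ≡ 0 (mod 2).
  s_3 = 1 + 0 + 1 + 0 + 1 + 0 + 1 + 1 = 5 ≡ 1 (mod 2).
  s_4 = 0 + 0 + 1 + 0 + 1 + 0 + 1 + 1 = 4 ≡ 0 (mod 2).
s = (1, 0, 1, 0)^T — this equals column 10 of H (binary 1010), so error is at position 10.
Correct: flip bit 10 of r = 010111001100111 to get c = 010111001000111.


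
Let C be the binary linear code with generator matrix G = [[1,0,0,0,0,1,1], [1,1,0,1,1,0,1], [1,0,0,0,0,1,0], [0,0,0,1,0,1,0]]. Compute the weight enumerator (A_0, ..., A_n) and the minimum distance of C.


Weight distribution: A_0 = 1, A_1 = 1, A_2 = 4, A_3 = 4, A_4 = 3, A_5 = 3. Minimum distance d = 1.

Enumerate all 2^4 = 16 messages m ∈ F_2^4.
For each, compute codeword c = mG in F_2^7, then tally its weight.
  m = 0000 → c = 0000000, weight = 0.
  m = 1000 → c = 1000011, weight = 3.
  m = 0100 → c = 1101101, weight = 5.
  m = 1100 → c = 0101110, weight = 4.
  m = 0010 → c = 1000010, weight = 2.
  m = 1010 → c = 0000001, weight = 1.
  m = 0110 → c = 0101111, weight = 5.
  m = 1110 → c = 1101100, weight = 4.
  m = 0001 → c = 0001010, weight = 2.
  m = 1001 → c = 1001001, weight = 3.
  m = 0101 → c = 1100111, weight = 5.
  m = 1101 → c = 0100100, weight = 2.
  m = 0011 → c = 1001000, weight = 2.
  m = 1011 → c = 0001011, weight = 3.
  m = 0111 → c = 0100101, weight = 3.
  m = 1111 → c = 1100110, weight = 4.
Tally weights:
  weight 0: 1 codewords.
  weight 1: 1 codewords.
  weight 2: 4 codewords.
  weight 3: 4 codewords.
  weight 4: 3 codewords.
  weight 5: 3 codewords.
Minimum distance d = smallest w > 0 with A_w > 0 = 1.
Sanity: Σ A_w = 16 = 2^4 = 16 ✓.


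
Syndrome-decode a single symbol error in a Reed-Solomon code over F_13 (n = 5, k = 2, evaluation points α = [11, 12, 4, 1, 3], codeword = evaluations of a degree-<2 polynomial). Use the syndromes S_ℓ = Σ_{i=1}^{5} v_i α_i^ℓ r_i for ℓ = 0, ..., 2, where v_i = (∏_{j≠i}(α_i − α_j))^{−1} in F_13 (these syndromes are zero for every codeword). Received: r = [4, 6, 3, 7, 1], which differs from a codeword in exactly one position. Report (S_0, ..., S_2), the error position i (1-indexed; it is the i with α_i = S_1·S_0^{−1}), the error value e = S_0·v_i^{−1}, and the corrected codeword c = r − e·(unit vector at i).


S = (1, 1, 1), error at position 4, error magnitude e = 10, c = [4, 6, 3, 10, 1].

Step 1: column multipliers v_i = (∏_{j≠i}(α_i − α_j))^{−1} mod 13.
  i = 1 (α = 11): (11−12)(11−4)(11−1)(11−3) = (−1)·7·10·8 = −560 ≡ 12, so v_1 = 12^{−1} = 12 (mod 13).
  i = 2 (α = 12): (12−11)(12−4)(12−1)(12−3) = 1·8·11·9 = 792 ≡ 12, so v_2 = 12^{−1} = 12 (mod 13).
  i = 3 (α = 4): (4−11)(4−12)(4−1)(4−3) = (−7)·(−8)·3·1 = 168 ≡ 12, so v_3 = 12^{−1} = 12 (mod 13).
  i = 4 (α = 1): (1−11)(1−12)(1−4)(1−3) = (−10)·(−11)·(−3)·(−2) = 660 ≡ 10, so v_4 = 10^{−1} = 4 (mod 13).
  i = 5 (α = 3): (3−11)(3−12)(3−4)(3−1) = (−8)·(−9)·(−1)·2 = −144 ≡ 12, so v_5 = 12^{−1} = 12 (mod 13).
  v = [12, 12, 12, 4, 12].
Step 2: syndromes of r = [4, 6, 3, 7, 1] (all sums mod 13).
  S_0 = Σ v_i r_i = 12·4 + 12·6 + 12·3 + 4·7 + 12·1 = 196 ≡ 1.
  S_1 = Σ v_i α_i r_i = 12·11·4 + 12·12·6 + 12·4·3 + 4·1·7 + 12·3·1 = 1600 ≡ 1.
  α_i^2 mod 13 = [4, 1, 3, 1, 9].
  S_2 = Σ v_i α_i^2 r_i = 12·4·4 + 12·1·6 + 12·3·3 + 4·1·7 + 12·9·1 = 508 ≡ 1.
  S = (1, 1, 1) ≠ 0, so r is not a codeword (an error is present).
Step 3: locate the error. For a single error e at position i, S_ℓ = v_i·e·α_i^ℓ, so α_err = S_1/S_0.
  S_0^{−1} = 1^{−1} = 1 (mod 13), so α_err = 1·1 = 1 ≡ 1 = α_4. Error position i = 4.
  Consistency check: S_2/S_1 = 1·1 = 1 ≡ 1 = α_err ✓ (single-error assumption holds).
Step 4: error magnitude e = S_0/v_4 = S_0·∏_{j≠4}(α_4 − α_j) = 1·10 = 10 ≡ 10 (mod 13).
Step 5: correct position 4: c_4 = r_4 − e = 7 − 10 ≡ 10 (mod 13). Hence c = [4, 6, 3, 10, 1].
  Check: interpolating c through the α_i gives m(x) = 8 + 2·x (degree < 2) with m(α_i) = c_i for every i, so c is indeed a codeword.


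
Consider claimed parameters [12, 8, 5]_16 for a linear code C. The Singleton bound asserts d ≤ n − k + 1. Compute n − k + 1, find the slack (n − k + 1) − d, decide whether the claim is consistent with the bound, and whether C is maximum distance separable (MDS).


Singleton RHS = n − k + 1 = 5, slack = 0, bound satisfied, MDS.

Singleton bound: d ≤ n − k + 1.
Here n = 12, k = 8, so n − k + 1 = 5.
Given d = 5, check d ≤ 5: YES.
Slack = (n − k + 1) − d = 0.
The code is MDS (slack = 0).
Description: the claimed parameters are [12, 8, 5]_16; such a code would be MDS (meets Singleton bound).


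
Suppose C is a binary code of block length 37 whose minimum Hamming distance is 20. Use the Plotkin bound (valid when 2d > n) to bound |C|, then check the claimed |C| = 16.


Plotkin bound M ≤ 12; given |C| = 16 > bound (violated).

Check applicability: 2d = 40, n = 37.
2d − n = 3 > 0, so Plotkin applies.
Compute d/(2d−n) = 20/3 ≈ 6.6667.
⌊d/(2d−n)⌋ = 6.
Plotkin bound: M ≤ 2·6 = 12.
Given |C| = 16, check: VIOLATED.
This |C| is above the Plotkin bound, so no binary code with n = 37, d = 20 and 16 codewords exists.


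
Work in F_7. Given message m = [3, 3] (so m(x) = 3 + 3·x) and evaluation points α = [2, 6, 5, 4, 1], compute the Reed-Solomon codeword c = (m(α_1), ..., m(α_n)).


c = [2, 0, 4, 1, 6]

Message polynomial: m(x) = 3 + 3·x (mod 7).
For each evaluation point α_i, compute m(α_i) mod 7:
  α_1 = 2: Horner steps 3 → 2, so m(2) = 2.
  α_2 = 6: Horner steps 3 → 0, so m(6) = 0.
  α_3 = 5: Horner steps 3 → 4, so m(5) = 4.
  α_4 = 4: Horner steps 3 → 1, so m(4) = 1.
  α_5 = 1: Horner steps 3 → 6, so m(1) = 6.
Codeword c = [2, 0, 4, 1, 6] ∈ F_7^5.


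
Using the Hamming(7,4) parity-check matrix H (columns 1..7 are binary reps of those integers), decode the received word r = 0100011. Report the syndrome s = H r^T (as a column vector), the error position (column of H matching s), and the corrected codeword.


s = (0, 1, 1)^T, error position = 3, corrected codeword c = 0110011

Compute s = H r^T mod 2 one row at a time:
  s_1 = 0 + 0 + 1 + 1 = 2 ≡ 0 (mod 2).
  s_2 = 1 + 0 + 1 + 1 = 3 ≡ 1 (mod 2).
  s_3 = 0 + 0 + 0 + 1 = 1 ≡ 1 (mod 2).
s = (0, 1, 1)^T — this equals column 3 of H (binary 011), so error is at position 3.
Correct: flip bit 3 of r = 0100011 to get c = 0110011.


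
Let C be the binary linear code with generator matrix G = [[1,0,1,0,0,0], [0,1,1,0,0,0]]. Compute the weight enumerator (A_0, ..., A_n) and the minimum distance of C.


Weight distribution: A_0 = 1, A_2 = 3. Minimum distance d = 2.

Enumerate all 2^2 = 4 messages m ∈ F_2^2.
For each, compute codeword c = mG in F_2^6, then tally its weight.
  m = 00 → c = 000000, weight = 0.
  m = 10 → c = 101000, weight = 2.
  m = 01 → c = 011000, weight = 2.
  m = 11 → c = 110000, weight = 2.
Tally weights:
  weight 0: 1 codewords.
  weight 2: 3 codewords.
Minimum distance d = smallest w > 0 with A_w > 0 = 2.
Sanity: Σ A_w = 4 = 2^2 = 4 ✓.


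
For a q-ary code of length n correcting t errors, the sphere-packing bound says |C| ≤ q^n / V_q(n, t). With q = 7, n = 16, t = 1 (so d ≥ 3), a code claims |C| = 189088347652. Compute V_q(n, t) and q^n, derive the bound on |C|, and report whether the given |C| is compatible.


V_q(n, t) = 97, q^n = 33232930569601, Hamming bound = 342607531645, |C| = 189088347652 ≤ bound (satisfied).

Step 1: Compute V_q(n, t) = Σ_{j=0}^1 C(n, j) (q−1)^j.
  j = 0: C(16,0)·(6)^0 = 1·1 = 1.
  j = 1: C(16,1)·(6)^1 = 16·6 = 96.
  V_q(n, t) = 1 + 96 = 97.
Step 2: q^n = 7^16 = 33232930569601.
Step 3: Hamming bound ⌊q^n / V_q(n,t)⌋ = ⌊33232930569601/97⌋ = 342607531645.
Step 4: Compare |C| = 189088347652 to 342607531645: satisfied.
The claimed |C| lies below the Hamming bound.


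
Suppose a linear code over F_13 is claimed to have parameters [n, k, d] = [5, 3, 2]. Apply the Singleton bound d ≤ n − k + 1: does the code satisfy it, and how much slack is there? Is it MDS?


Singleton RHS = n − k + 1 = 3, slack = 1, bound satisfied, not MDS.

Singleton bound: d ≤ n − k + 1.
Here n = 5, k = 3, so n − k + 1 = 3.
Given d = 2, check d ≤ 3: YES.
Slack = (n − k + 1) − d = 1.
The code is NOT MDS (slack = 1 > 0).
Description: the claimed parameters are [5, 3, 2]_13; such a code would be non-MDS.


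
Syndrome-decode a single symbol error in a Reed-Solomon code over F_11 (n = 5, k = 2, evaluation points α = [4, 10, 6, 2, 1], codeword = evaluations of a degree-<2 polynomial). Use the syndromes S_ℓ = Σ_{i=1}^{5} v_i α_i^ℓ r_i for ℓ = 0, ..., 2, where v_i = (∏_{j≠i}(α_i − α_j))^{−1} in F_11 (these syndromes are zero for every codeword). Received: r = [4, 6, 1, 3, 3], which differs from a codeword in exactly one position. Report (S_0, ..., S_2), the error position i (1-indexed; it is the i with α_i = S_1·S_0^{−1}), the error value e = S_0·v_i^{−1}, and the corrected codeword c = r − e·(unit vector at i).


S = (9, 7, 3), error at position 4, error magnitude e = 7, c = [4, 6, 1, 7, 3].

Step 1: column multipliers v_i = (∏_{j≠i}(α_i − α_j))^{−1} mod 11.
  i = 1 (α = 4): (4−10)(4−6)(4−2)(4−1) = (−6)·(−2)·2·3 = 72 ≡ 6, so v_1 = 6^{−1} = 2 (mod 11).
  i = 2 (α = 10): (10−4)(10−6)(10−2)(10−1) = 6·4·8·9 = 1728 ≡ 1, so v_2 = 1^{−1} = 1 (mod 11).
  i = 3 (α = 6): (6−4)(6−10)(6−2)(6−1) = 2·(−4)·4·5 = −160 ≡ 5, so v_3 = 5^{−1} = 9 (mod 11).
  i = 4 (α = 2): (2−4)(2−10)(2−6)(2−1) = (−2)·(−8)·(−4)·1 = −64 ≡ 2, so v_4 = 2^{−1} = 6 (mod 11).
  i = 5 (α = 1): (1−4)(1−10)(1−6)(1−2) = (−3)·(−9)·(−5)·(−1) = 135 ≡ 3, so v_5 = 3^{−1} = 4 (mod 11).
  v = [2, 1, 9, 6, 4].
Step 2: syndromes of r = [4, 6, 1, 3, 3] (all sums mod 11).
  S_0 = Σ v_i r_i = 2·4 + 1·6 + 9·1 + 6·3 + 4·3 = 53 ≡ 9.
  S_1 = Σ v_i α_i r_i = 2·4·4 + 1·10·6 + 9·6·1 + 6·2·3 + 4·1·3 = 194 ≡ 7.
  α_i^2 mod 11 = [5, 1, 3, 4, 1].
  S_2 = Σ v_i α_i^2 r_i = 2·5·4 + 1·1·6 + 9·3·1 + 6·4·3 + 4·1·3 = 157 ≡ 3.
  S = (9, 7, 3) ≠ 0, so r is not a codeword (an error is present).
Step 3: locate the error. For a single error e at position i, S_ℓ = v_i·e·α_i^ℓ, so α_err = S_1/S_0.
  S_0^{−1} = 9^{−1} = 5 (mod 11), so α_err = 7·5 = 35 ≡ 2 = α_4. Error position i = 4.
  Consistency check: S_2/S_1 = 3·8 = 24 ≡ 2 = α_err ✓ (single-error assumption holds).
Step 4: error magnitude e = S_0/v_4 = S_0·∏_{j≠4}(α_4 − α_j) = 9·2 = 18 ≡ 7 (mod 11).
Step 5: correct position 4: c_4 = r_4 − e = 3 − 7 ≡ 7 (mod 11). Hence c = [4, 6, 1, 7, 3].
  Check: interpolating c through the α_i gives m(x) = 10 + 4·x (degree < 2) with m(α_i) = c_i for every i, so c is indeed a codeword.


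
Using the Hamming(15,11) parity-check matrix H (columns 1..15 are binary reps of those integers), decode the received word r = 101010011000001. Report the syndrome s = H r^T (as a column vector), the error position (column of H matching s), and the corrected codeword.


s = (1, 0, 0, 1)^T, error position = 9, corrected codeword c = 101010010000001

Compute s = H r^T mod 2 one row at a time:
  s_1 = 1 + 1 + 0 + 0 + 0 + 0 + 0 + 1 = 3 ≡ 1 (mod 2).
  s_2 = 0 + 1 + 0 + 0 + 0 + 0 + 0 + 1 = 2 ≡ 0 (mod 2).
  s_3 = 0 + 1 + 0 + 0 + 0 + 0 + 0 + 1 = 2 ≡ 0 (mod 2).
  s_4 = 1 + 1 + 1 + 0 + 1 + 0 + 0 + 1 = 5 ≡ 1 (mod 2).
s = (1, 0, 0, 1)^T — this equals column 9 of H (binary 1001), so error is at position 9.
Correct: flip bit 9 of r = 101010011000001 to get c = 101010010000001.


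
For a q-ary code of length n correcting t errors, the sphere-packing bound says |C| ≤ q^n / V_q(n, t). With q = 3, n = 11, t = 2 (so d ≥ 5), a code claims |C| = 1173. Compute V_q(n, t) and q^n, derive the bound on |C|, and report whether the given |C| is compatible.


V_q(n, t) = 243, q^n = 177147, Hamming bound = 729, |C| = 1173 > bound (violated).

Step 1: Compute V_q(n, t) = Σ_{j=0}^2 C(n, j) (q−1)^j.
  j = 0: C(11,0)·(2)^0 = 1·1 = 1.
  j = 1: C(11,1)·(2)^1 = 11·2 = 22.
  j = 2: C(11,2)·(2)^2 = 55·4 = 220.
  V_q(n, t) = 1 + 22 + 220 = 243.
Step 2: q^n = 3^11 = 177147.
Step 3: Hamming bound ⌊q^n / V_q(n,t)⌋ = ⌊177147/243⌋ = 729.
Step 4: Compare |C| = 1173 to 729: violated.
The claimed |C| lies above the Hamming bound, so no 3-ary code of length 11 with d ≥ 5 can have 1173 codewords.


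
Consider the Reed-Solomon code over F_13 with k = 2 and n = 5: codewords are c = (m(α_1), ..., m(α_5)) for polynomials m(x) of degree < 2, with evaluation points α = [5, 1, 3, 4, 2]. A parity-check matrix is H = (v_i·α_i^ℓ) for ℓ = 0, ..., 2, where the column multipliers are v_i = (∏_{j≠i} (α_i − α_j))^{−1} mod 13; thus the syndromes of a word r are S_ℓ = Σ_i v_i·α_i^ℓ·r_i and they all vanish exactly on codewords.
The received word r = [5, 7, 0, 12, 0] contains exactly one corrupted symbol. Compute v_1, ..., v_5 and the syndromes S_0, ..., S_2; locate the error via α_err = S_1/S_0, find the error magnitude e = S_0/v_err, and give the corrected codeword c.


S = (5, 2, 6), error at position 3, error magnitude e = 7, c = [5, 7, 6, 12, 0].

Step 1: column multipliers v_i = (∏_{j≠i}(α_i − α_j))^{−1} mod 13.
  i = 1 (α = 5): (5−1)(5−3)(5−4)(5−2) = 4·2·1·3 = 24 ≡ 11, so v_1 = 11^{−1} = 6 (mod 13).
  i = 2 (α = 1): (1−5)(1−3)(1−4)(1−2) = (−4)·(−2)·(−3)·(−1) = 24 ≡ 11, so v_2 = 11^{−1} = 6 (mod 13).
  i = 3 (α = 3): (3−5)(3−1)(3−4)(3−2) = (−2)·2·(−1)·1 = 4 ≡ 4, so v_3 = 4^{−1} = 10 (mod 13).
  i = 4 (α = 4): (4−5)(4−1)(4−3)(4−2) = (−1)·3·1·2 = −6 ≡ 7, so v_4 = 7^{−1} = 2 (mod 13).
  i = 5 (α = 2): (2−5)(2−1)(2−3)(2−4) = (−3)·1·(−1)·(−2) = −6 ≡ 7, so v_5 = 7^{−1} = 2 (mod 13).
  v = [6, 6, 10, 2, 2].
Step 2: syndromes of r = [5, 7, 0, 12, 0] (all sums mod 13).
  S_0 = Σ v_i r_i = 6·5 + 6·7 + 10·0 + 2·12 + 2·0 = 96 ≡ 5.
  S_1 = Σ v_i α_i r_i = 6·5·5 + 6·1·7 + 10·3·0 + 2·4·12 + 2·2·0 = 288 ≡ 2.
  α_i^2 mod 13 = [12, 1, 9, 3, 4].
  S_2 = Σ v_i α_i^2 r_i = 6·12·5 + 6·1·7 + 10·9·0 + 2·3·12 + 2·4·0 = 474 ≡ 6.
  S = (5, 2, 6) ≠ 0, so r is not a codeword (an error is present).
Step 3: locate the error. For a single error e at position i, S_ℓ = v_i·e·α_i^ℓ, so α_err = S_1/S_0.
  S_0^{−1} = 5^{−1} = 8 (mod 13), so α_err = 2·8 = 16 ≡ 3 = α_3. Error position i = 3.
  Consistency check: S_2/S_1 = 6·7 = 42 ≡ 3 = α_err ✓ (single-error assumption holds).
Step 4: error magnitude e = S_0/v_3 = S_0·∏_{j≠3}(α_3 − α_j) = 5·4 = 20 ≡ 7 (mod 13).
Step 5: correct position 3: c_3 = r_3 − e = 0 − 7 ≡ 6 (mod 13). Hence c = [5, 7, 6, 12, 0].
  Check: interpolating c through the α_i gives m(x) = 1 + 6·x (degree < 2) with m(α_i) = c_i for every i, so c is indeed a codeword.


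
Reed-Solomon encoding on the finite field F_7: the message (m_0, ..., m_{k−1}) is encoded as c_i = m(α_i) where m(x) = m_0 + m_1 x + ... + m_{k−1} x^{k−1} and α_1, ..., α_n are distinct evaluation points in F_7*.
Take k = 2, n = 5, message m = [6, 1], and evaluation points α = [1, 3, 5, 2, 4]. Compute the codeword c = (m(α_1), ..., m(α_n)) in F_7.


c = [0, 2, 4, 1, 3]

Message polynomial: m(x) = 6 + 1·x (mod 7).
For each evaluation point α_i, compute m(α_i) mod 7:
  α_1 = 1: Horner steps 1 → 0, so m(1) = 0.
  α_2 = 3: Horner steps 1 → 2, so m(3) = 2.
  α_3 = 5: Horner steps 1 → 4, so m(5) = 4.
  α_4 = 2: Horner steps 1 → 1, so m(2) = 1.
  α_5 = 4: Horner steps 1 → 3, so m(4) = 3.
Codeword c = [0, 2, 4, 1, 3] ∈ F_7^5.


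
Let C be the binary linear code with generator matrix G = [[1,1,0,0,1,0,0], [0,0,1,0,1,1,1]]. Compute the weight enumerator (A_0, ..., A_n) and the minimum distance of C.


Weight distribution: A_0 = 1, A_3 = 1, A_4 = 1, A_5 = 1. Minimum distance d = 3.

Enumerate all 2^2 = 4 messages m ∈ F_2^2.
For each, compute codeword c = mG in F_2^7, then tally its weight.
  m = 00 → c = 0000000, weight = 0.
  m = 10 → c = 1100100, weight = 3.
  m = 01 → c = 0010111, weight = 4.
  m = 11 → c = 1110011, weight = 5.
Tally weights:
  weight 0: 1 codewords.
  weight 3: 1 codewords.
  weight 4: 1 codewords.
  weight 5: 1 codewords.
Minimum distance d = smallest w > 0 with A_w > 0 = 3.
Sanity: Σ A_w = 4 = 2^2 = 4 ✓.


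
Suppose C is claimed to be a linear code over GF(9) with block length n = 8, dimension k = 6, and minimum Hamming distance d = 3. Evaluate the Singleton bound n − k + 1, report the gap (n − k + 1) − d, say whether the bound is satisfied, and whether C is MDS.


Singleton RHS = n − k + 1 = 3, slack = 0, bound satisfied, MDS.

Singleton bound: d ≤ n − k + 1.
Here n = 8, k = 6, so n − k + 1 = 3.
Given d = 3, check d ≤ 3: YES.
Slack = (n − k + 1) − d = 0.
The code is MDS (slack = 0).
Description: the claimed parameters are [8, 6, 3]_9; such a code would be MDS (meets Singleton bound).


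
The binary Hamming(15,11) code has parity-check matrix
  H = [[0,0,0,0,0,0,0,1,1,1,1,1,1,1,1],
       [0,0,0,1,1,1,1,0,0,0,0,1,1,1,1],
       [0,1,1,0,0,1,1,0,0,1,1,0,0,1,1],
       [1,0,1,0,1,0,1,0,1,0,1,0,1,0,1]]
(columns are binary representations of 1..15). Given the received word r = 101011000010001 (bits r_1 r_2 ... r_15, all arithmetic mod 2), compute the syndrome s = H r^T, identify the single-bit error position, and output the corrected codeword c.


s = (0, 1, 0, 1)^T, error position = 5, corrected codeword c = 101001000010001

Compute s = H r^T mod 2 one row at a time:
  s_1 = 0 + 0 + 0 + 1 + 0 + 0 + 0 + 1 = 2 ≡ 0 (mod 2).
  s_2 = 0 + 1 + 1 + 0 + 0 + 0 + 0 + 1 = 3 ≡ 1 (mod 2).
  s_3 = 0 + 1 + 1 + 0 + 0 + 1 + 0 + 1 = 4 ≡ 0 (mod 2).
  s_4 = 1 + 1 + 1 + 0 + 0 + 1 + 0 + 1 = 5 ≡ 1 (mod 2).
s = (0, 1, 0, 1)^T — this equals column 5 of H (binary 0101), so error is at position 5.
Correct: flip bit 5 of r = 101011000010001 to get c = 101001000010001.


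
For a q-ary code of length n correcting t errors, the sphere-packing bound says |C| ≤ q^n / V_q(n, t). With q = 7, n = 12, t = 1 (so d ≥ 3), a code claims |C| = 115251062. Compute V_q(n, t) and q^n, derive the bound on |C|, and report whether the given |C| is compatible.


V_q(n, t) = 73, q^n = 13841287201, Hamming bound = 189606673, |C| = 115251062 ≤ bound (satisfied).

Step 1: Compute V_q(n, t) = Σ_{j=0}^1 C(n, j) (q−1)^j.
  j = 0: C(12,0)·(6)^0 = 1·1 = 1.
  j = 1: C(12,1)·(6)^1 = 12·6 = 72.
  V_q(n, t) = 1 + 72 = 73.
Step 2: q^n = 7^12 = 13841287201.
Step 3: Hamming bound ⌊q^n / V_q(n,t)⌋ = ⌊13841287201/73⌋ = 189606673.
Step 4: Compare |C| = 115251062 to 189606673: satisfied.
The claimed |C| lies below the Hamming bound.


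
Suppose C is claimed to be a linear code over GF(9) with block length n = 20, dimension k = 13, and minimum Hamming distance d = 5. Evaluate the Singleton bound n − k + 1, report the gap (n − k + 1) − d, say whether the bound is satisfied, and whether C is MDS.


Singleton RHS = n − k + 1 = 8, slack = 3, bound satisfied, not MDS.

Singleton bound: d ≤ n − k + 1.
Here n = 20, k = 13, so n − k + 1 = 8.
Given d = 5, check d ≤ 8: YES.
Slack = (n − k + 1) − d = 3.
The code is NOT MDS (slack = 3 > 0).
Description: the claimed parameters are [20, 13, 5]_9; such a code would be non-MDS.


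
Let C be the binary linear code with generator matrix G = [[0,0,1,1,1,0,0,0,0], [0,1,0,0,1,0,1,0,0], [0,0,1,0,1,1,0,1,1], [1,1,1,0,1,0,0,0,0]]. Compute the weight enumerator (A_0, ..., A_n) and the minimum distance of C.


Weight distribution: A_0 = 1, A_3 = 4, A_4 = 4, A_5 = 2, A_6 = 2, A_7 = 2, A_8 = 1. Minimum distance d = 3.

Enumerate all 2^4 = 16 messages m ∈ F_2^4.
For each, compute codeword c = mG in F_2^9, then tally its weight.
  m = 0000 → c = 000000000, weight = 0.
  m = 1000 → c = 001110000, weight = 3.
  m = 0100 → c = 010010100, weight = 3.
  m = 1100 → c = 011100100, weight = 4.
  m = 0010 → c = 001011011, weight = 5.
  m = 1010 → c = 000101011, weight = 4.
  m = 0110 → c = 011001111, weight = 6.
  m = 1110 → c = 010111111, weight = 7.
  m = 0001 → c = 111010000, weight = 4.
  m = 1001 → c = 110100000, weight = 3.
  m = 0101 → c = 101000100, weight = 3.
  m = 1101 → c = 100110100, weight = 4.
  m = 0011 → c = 110001011, weight = 5.
  m = 1011 → c = 111111011, weight = 8.
  m = 0111 → c = 100011111, weight = 6.
  m = 1111 → c = 101101111, weight = 7.
Tally weights:
  weight 0: 1 codewords.
  weight 3: 4 codewords.
  weight 4: 4 codewords.
  weight 5: 2 codewords.
  weight 6: 2 codewords.
  weight 7: 2 codewords.
  weight 8: 1 codewords.
Minimum distance d = smallest w > 0 with A_w > 0 = 3.
Sanity: Σ A_w = 16 = 2^4 = 16 ✓.


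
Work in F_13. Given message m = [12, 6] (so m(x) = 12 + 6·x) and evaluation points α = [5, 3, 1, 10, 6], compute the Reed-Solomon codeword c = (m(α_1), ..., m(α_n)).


c = [3, 4, 5, 7, 9]

Message polynomial: m(x) = 12 + 6·x (mod 13).
For each evaluation point α_i, compute m(α_i) mod 13:
  α_1 = 5: Horner steps 6 → 3, so m(5) = 3.
  α_2 = 3: Horner steps 6 → 4, so m(3) = 4.
  α_3 = 1: Horner steps 6 → 5, so m(1) = 5.
  α_4 = 10: Horner steps 6 → 7, so m(10) = 7.
  α_5 = 6: Horner steps 6 → 9, so m(6) = 9.
Codeword c = [3, 4, 5, 7, 9] ∈ F_13^5.


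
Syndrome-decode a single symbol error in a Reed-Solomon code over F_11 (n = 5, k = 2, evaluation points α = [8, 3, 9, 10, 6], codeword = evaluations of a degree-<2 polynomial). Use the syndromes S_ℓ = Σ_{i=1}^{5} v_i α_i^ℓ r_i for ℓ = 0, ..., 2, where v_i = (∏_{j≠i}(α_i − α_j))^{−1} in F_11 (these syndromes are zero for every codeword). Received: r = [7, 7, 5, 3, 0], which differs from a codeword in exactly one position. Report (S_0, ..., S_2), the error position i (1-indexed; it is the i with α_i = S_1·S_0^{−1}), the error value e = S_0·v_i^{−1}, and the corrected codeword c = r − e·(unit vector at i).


S = (4, 1, 3), error at position 2, error magnitude e = 1, c = [7, 6, 5, 3, 0].

Step 1: column multipliers v_i = (∏_{j≠i}(α_i − α_j))^{−1} mod 11.
  i = 1 (α = 8): (8−3)(8−9)(8−10)(8−6) = 5·(−1)·(−2)·2 = 20 ≡ 9, so v_1 = 9^{−1} = 5 (mod 11).
  i = 2 (α = 3): (3−8)(3−9)(3−10)(3−6) = (−5)·(−6)·(−7)·(−3) = 630 ≡ 3, so v_2 = 3^{−1} = 4 (mod 11).
  i = 3 (α = 9): (9−8)(9−3)(9−10)(9−6) = 1·6·(−1)·3 = −18 ≡ 4, so v_3 = 4^{−1} = 3 (mod 11).
  i = 4 (α = 10): (10−8)(10−3)(10−9)(10−6) = 2·7·1·4 = 56 ≡ 1, so v_4 = 1^{−1} = 1 (mod 11).
  i = 5 (α = 6): (6−8)(6−3)(6−9)(6−10) = (−2)·3·(−3)·(−4) = −72 ≡ 5, so v_5 = 5^{−1} = 9 (mod 11).
  v = [5, 4, 3, 1, 9].
Step 2: syndromes of r = [7, 7, 5, 3, 0] (all sums mod 11).
  S_0 = Σ v_i r_i = 5·7 + 4·7 + 3·5 + 1·3 + 9·0 = 81 ≡ 4.
  S_1 = Σ v_i α_i r_i = 5·8·7 + 4·3·7 + 3·9·5 + 1·10·3 + 9·6·0 = 529 ≡ 1.
  α_i^2 mod 11 = [9, 9, 4, 1, 3].
  S_2 = Σ v_i α_i^2 r_i = 5·9·7 + 4·9·7 + 3·4·5 + 1·1·3 + 9·3·0 = 630 ≡ 3.
  S = (4, 1, 3) ≠ 0, so r is not a codeword (an error is present).
Step 3: locate the error. For a single error e at position i, S_ℓ = v_i·e·α_i^ℓ, so α_err = S_1/S_0.
  S_0^{−1} = 4^{−1} = 3 (mod 11), so α_err = 1·3 = 3 ≡ 3 = α_2. Error position i = 2.
  Consistency check: S_2/S_1 = 3·1 = 3 ≡ 3 = α_err ✓ (single-error assumption holds).
Step 4: error magnitude e = S_0/v_2 = S_0·∏_{j≠2}(α_2 − α_j) = 4·3 = 12 ≡ 1 (mod 11).
Step 5: correct position 2: c_2 = r_2 − e = 7 − 1 ≡ 6 (mod 11). Hence c = [7, 6, 5, 3, 0].
  Check: interpolating c through the α_i gives m(x) = 1 + 9·x (degree < 2) with m(α_i) = c_i for every i, so c is indeed a codeword.


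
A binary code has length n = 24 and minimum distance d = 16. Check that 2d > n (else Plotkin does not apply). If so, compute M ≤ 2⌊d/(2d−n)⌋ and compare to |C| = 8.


Plotkin bound M ≤ 4; given |C| = 8 > bound (violated).

Check applicability: 2d = 32, n = 24.
2d − n = 8 > 0, so Plotkin applies.
Compute d/(2d−n) = 16/8 ≈ 2.0000.
⌊d/(2d−n)⌋ = 2.
Plotkin bound: M ≤ 2·2 = 4.
Given |C| = 8, check: VIOLATED.
This |C| is above the Plotkin bound, so no binary code with n = 24, d = 16 and 8 codewords exists.


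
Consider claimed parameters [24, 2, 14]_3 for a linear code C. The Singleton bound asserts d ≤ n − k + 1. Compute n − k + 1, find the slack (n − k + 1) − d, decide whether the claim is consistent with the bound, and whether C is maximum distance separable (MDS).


Singleton RHS = n − k + 1 = 23, slack = 9, bound satisfied, not MDS.

Singleton bound: d ≤ n − k + 1.
Here n = 24, k = 2, so n − k + 1 = 23.
Given d = 14, check d ≤ 23: YES.
Slack = (n − k + 1) − d = 9.
The code is NOT MDS (slack = 9 > 0).
Description: the claimed parameters are [24, 2, 14]_3; such a code would be non-MDS.


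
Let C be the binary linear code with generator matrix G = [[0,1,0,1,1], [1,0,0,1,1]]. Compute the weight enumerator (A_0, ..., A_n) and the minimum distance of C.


Weight distribution: A_0 = 1, A_2 = 1, A_3 = 2. Minimum distance d = 2.

Enumerate all 2^2 = 4 messages m ∈ F_2^2.
For each, compute codeword c = mG in F_2^5, then tally its weight.
  m = 00 → c = 00000, weight = 0.
  m = 10 → c = 01011, weight = 3.
  m = 01 → c = 10011, weight = 3.
  m = 11 → c = 11000, weight = 2.
Tally weights:
  weight 0: 1 codewords.
  weight 2: 1 codewords.
  weight 3: 2 codewords.
Minimum distance d = smallest w > 0 with A_w > 0 = 2.
Sanity: Σ A_w = 4 = 2^2 = 4 ✓.


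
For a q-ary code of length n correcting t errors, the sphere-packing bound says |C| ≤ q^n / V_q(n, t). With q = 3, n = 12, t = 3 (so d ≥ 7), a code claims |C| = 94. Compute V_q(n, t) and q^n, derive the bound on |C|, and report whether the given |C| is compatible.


V_q(n, t) = 2049, q^n = 531441, Hamming bound = 259, |C| = 94 ≤ bound (satisfied).

Step 1: Compute V_q(n, t) = Σ_{j=0}^3 C(n, j) (q−1)^j.
  j = 0: C(12,0)·(2)^0 = 1·1 = 1.
  j = 1: C(12,1)·(2)^1 = 12·2 = 24.
  j = 2: C(12,2)·(2)^2 = 66·4 = 264.
  j = 3: C(12,3)·(2)^3 = 220·8 = 1760.
  V_q(n, t) = 1 + 24 + 264 + 1760 = 2049.
Step 2: q^n = 3^12 = 531441.
Step 3: Hamming bound ⌊q^n / V_q(n,t)⌋ = ⌊531441/2049⌋ = 259.
Step 4: Compare |C| = 94 to 259: satisfied.
The claimed |C| lies below the Hamming bound.


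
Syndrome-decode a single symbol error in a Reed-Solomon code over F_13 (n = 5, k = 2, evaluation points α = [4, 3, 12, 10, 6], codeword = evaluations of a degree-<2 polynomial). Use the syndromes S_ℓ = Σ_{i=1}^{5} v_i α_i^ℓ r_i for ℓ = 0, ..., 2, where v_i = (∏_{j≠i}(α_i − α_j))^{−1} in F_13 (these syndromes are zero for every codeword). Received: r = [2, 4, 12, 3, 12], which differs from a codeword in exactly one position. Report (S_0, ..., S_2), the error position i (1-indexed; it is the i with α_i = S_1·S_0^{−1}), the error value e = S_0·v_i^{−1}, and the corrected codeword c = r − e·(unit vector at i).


S = (1, 6, 10), error at position 5, error magnitude e = 1, c = [2, 4, 12, 3, 11].

Step 1: column multipliers v_i = (∏_{j≠i}(α_i − α_j))^{−1} mod 13.
  i = 1 (α = 4): (4−3)(4−12)(4−10)(4−6) = 1·(−8)·(−6)·(−2) = −96 ≡ 8, so v_1 = 8^{−1} = 5 (mod 13).
  i = 2 (α = 3): (3−4)(3−12)(3−10)(3−6) = (−1)·(−9)·(−7)·(−3) = 189 ≡ 7, so v_2 = 7^{−1} = 2 (mod 13).
  i = 3 (α = 12): (12−4)(12−3)(12−10)(12−6) = 8·9·2·6 = 864 ≡ 6, so v_3 = 6^{−1} = 11 (mod 13).
  i = 4 (α = 10): (10−4)(10−3)(10−12)(10−6) = 6·7·(−2)·4 = −336 ≡ 2, so v_4 = 2^{−1} = 7 (mod 13).
  i = 5 (α = 6): (6−4)(6−3)(6−12)(6−10) = 2·3·(−6)·(−4) = 144 ≡ 1, so v_5 = 1^{−1} = 1 (mod 13).
  v = [5, 2, 11, 7, 1].
Step 2: syndromes of r = [2, 4, 12, 3, 12] (all sums mod 13).
  S_0 = Σ v_i r_i = 5·2 + 2·4 + 11·12 + 7·3 + 1·12 = 183 ≡ 1.
  S_1 = Σ v_i α_i r_i = 5·4·2 + 2·3·4 + 11·12·12 + 7·10·3 + 1·6·12 = 1930 ≡ 6.
  α_i^2 mod 13 = [3, 9, 1, 9, 10].
  S_2 = Σ v_i α_i^2 r_i = 5·3·2 + 2·9·4 + 11·1·12 + 7·9·3 + 1·10·12 = 543 ≡ 10.
  S = (1, 6, 10) ≠ 0, so r is not a codeword (an error is present).
Step 3: locate the error. For a single error e at position i, S_ℓ = v_i·e·α_i^ℓ, so α_err = S_1/S_0.
  S_0^{−1} = 1^{−1} = 1 (mod 13), so α_err = 6·1 = 6 ≡ 6 = α_5. Error position i = 5.
  Consistency check: S_2/S_1 = 10·11 = 110 ≡ 6 = α_err ✓ (single-error assumption holds).
Step 4: error magnitude e = S_0/v_5 = S_0·∏_{j≠5}(α_5 − α_j) = 1·1 = 1 ≡ 1 (mod 13).
Step 5: correct position 5: c_5 = r_5 − e = 12 − 1 ≡ 11 (mod 13). Hence c = [2, 4, 12, 3, 11].
  Check: interpolating c through the α_i gives m(x) = 10 + 11·x (degree < 2) with m(α_i) = c_i for every i, so c is indeed a codeword.


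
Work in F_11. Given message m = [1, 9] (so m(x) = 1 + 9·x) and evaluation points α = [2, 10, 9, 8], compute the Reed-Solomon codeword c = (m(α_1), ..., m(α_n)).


c = [8, 3, 5, 7]

Message polynomial: m(x) = 1 + 9·x (mod 11).
For each evaluation point α_i, compute m(α_i) mod 11:
  α_1 = 2: Horner steps 9 → 8, so m(2) = 8.
  α_2 = 10: Horner steps 9 → 3, so m(10) = 3.
  α_3 = 9: Horner steps 9 → 5, so m(9) = 5.
  α_4 = 8: Horner steps 9 → 7, so m(8) = 7.
Codeword c = [8, 3, 5, 7] ∈ F_11^4.


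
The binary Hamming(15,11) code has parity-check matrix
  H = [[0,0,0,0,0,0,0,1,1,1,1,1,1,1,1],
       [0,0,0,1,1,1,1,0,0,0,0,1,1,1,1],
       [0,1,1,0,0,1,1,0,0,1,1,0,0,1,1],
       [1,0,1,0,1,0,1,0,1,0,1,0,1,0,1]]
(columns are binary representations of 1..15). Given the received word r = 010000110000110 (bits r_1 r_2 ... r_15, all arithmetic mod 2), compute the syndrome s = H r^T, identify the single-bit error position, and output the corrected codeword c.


s = (1, 1, 1, 0)^T, error position = 14, corrected codeword c = 010000110000100

Compute s = H r^T mod 2 one row at a time:
  s_1 = 1 + 0 + 0 + 0 + 0 + 1 + 1 + 0 = 3 ≡ 1 (mod 2).
  s_2 = 0 + 0 + 0 + 1 + 0 + 1 + 1 + 0 = 3 ≡ 1 (mod 2).
  s_3 = 1 + 0 + 0 + 1 + 0 + 0 + 1 + 0 = 3 ≡ 1 (mod 2).
  s_4 = 0 + 0 + 0 + 1 + 0 + 0 + 1 + 0 = 2 ≡ 0 (mod 2).
s = (1, 1, 1, 0)^T — this equals column 14 of H (binary 1110), so error is at position 14.
Correct: flip bit 14 of r = 010000110000110 to get c = 010000110000100.


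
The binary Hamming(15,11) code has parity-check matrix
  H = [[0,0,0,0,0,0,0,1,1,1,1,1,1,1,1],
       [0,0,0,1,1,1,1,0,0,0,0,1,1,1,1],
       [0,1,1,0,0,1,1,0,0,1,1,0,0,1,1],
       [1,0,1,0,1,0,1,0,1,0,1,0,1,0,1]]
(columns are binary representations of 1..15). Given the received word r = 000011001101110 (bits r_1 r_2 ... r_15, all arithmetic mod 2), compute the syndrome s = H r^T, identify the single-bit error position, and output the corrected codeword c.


s = (1, 1, 1, 1)^T, error position = 15, corrected codeword c = 000011001101111

Compute s = H r^T mod 2 one row at a time:
  s_1 = 0 + 1 + 1 + 0 + 1 + 1 + 1 + 0 = 5 ≡ 1 (mod 2).
  s_2 = 0 + 1 + 1 + 0 + 1 + 1 + 1 + 0 = 5 ≡ 1 (mod 2).
  s_3 = 0 + 0 + 1 + 0 + 1 + 0 + 1 + 0 = 3 ≡ 1 (mod 2).
  s_4 = 0 + 0 + 1 + 0 + 1 + 0 + 1 + 0 = 3 ≡ 1 (mod 2).
s = (1, 1, 1, 1)^T — this equals column 15 of H (binary 1111), so error is at position 15.
Correct: flip bit 15 of r = 000011001101110 to get c = 000011001101111.


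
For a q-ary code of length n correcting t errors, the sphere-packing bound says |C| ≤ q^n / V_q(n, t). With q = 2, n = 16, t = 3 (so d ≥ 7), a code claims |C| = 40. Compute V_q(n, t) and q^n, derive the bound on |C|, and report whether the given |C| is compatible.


V_q(n, t) = 697, q^n = 65536, Hamming bound = 94, |C| = 40 ≤ bound (satisfied).

Step 1: Compute V_q(n, t) = Σ_{j=0}^3 C(n, j) (q−1)^j.
  j = 0: C(16,0)·(1)^0 = 1·1 = 1.
  j = 1: C(16,1)·(1)^1 = 16·1 = 16.
  j = 2: C(16,2)·(1)^2 = 120·1 = 120.
  j = 3: C(16,3)·(1)^3 = 560·1 = 560.
  V_q(n, t) = 1 + 16 + 120 + 560 = 697.
Step 2: q^n = 2^16 = 65536.
Step 3: Hamming bound ⌊q^n / V_q(n,t)⌋ = ⌊65536/697⌋ = 94.
Step 4: Compare |C| = 40 to 94: satisfied.
The claimed |C| lies below the Hamming bound.
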